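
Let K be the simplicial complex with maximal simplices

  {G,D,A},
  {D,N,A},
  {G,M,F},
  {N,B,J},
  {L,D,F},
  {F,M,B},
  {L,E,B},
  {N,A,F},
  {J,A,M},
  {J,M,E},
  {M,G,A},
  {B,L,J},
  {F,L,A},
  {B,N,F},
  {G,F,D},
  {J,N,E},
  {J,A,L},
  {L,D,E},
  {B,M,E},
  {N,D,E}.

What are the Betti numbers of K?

K has 10 vertices, 30 edges, 20 triangles.
rank ∂_0 = 0, rank ∂_1 = 9 ⇒ b_0 = 10 − 0 − 9 = 1; all invariant factors of ∂_1 are 1 so no torsion. So H_0 = Z.
rank ∂_1 = 9, rank ∂_2 = 20 ⇒ b_1 = 30 − 9 − 20 = 1; ∂_2 has invariant factor(s) [2] giving torsion. So H_1 = Z ⊕ Z/2Z.
rank ∂_2 = 20, rank ∂_3 = 0 ⇒ b_2 = 20 − 20 − 0 = 0. So H_2 = 0.

b_0 = 1, b_1 = 1, b_2 = 0.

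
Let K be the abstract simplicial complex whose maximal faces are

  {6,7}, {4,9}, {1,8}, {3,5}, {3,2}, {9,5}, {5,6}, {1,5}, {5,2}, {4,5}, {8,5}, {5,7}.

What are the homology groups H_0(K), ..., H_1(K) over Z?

H_0 = Z,  H_1 = Z^4.

K has 9 vertices, 12 edges.
rank ∂_0 = 0, rank ∂_1 = 8 ⇒ b_0 = 9 − 0 − 8 = 1; all invariant factors of ∂_1 are 1 so no torsion. So H_0 ≅ Z.
rank ∂_1 = 8, rank ∂_2 = 0 ⇒ b_1 = 12 − 8 − 0 = 4. So H_1 ≅ Z^4.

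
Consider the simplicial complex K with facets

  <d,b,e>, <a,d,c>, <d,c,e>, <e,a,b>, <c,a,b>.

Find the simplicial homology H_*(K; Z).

H_0 = Z,  H_1 = Z,  H_2 = 0.

Order the vertices as a < b < c < d < e. Listing each simplex with vertices in this order, K has dimension 2 with simplices:

  0-simplices (5): a, b, c, d, e
  1-simplices (10): ab, ac, ad, ae, bc, bd, be, cd, ce, de
  2-simplices (5): abc, abe, acd, bde, cde

giving chain groups C_0 ≅ Z^5, C_1 ≅ Z^10, C_2 ≅ Z^5.

Boundary ∂_1: C_1 → C_0 sends each edge [p,q] (with p < q) to q − p. For instance
  ∂de = e − d.
The resulting 5×10 matrix has rank 4, and its Smith normal form has invariant factors (1,1,1,1).

Boundary ∂_2: C_2 → C_1 maps a triangle to the signed sum of its edges. For instance
  ∂cde = de − ce + cd,
  ∂acd = cd − ad + ac.
The 10×5 boundary matrix has rank 5 and Smith normal form diag(1,1,1,1,1).

From H_k ≅ ker(∂_k) / im(∂_{k+1}) we obtain:

  H_0: rank C_0 − rank ∂_1 = 5 − 4 = 1, and the invariant factors of ∂_1 are all 1, so H_0 ≅ Z.
  H_1: rank ker ∂_1 − rank ∂_2 = (10 − 4) − 5 = 1, and the invariant factors of ∂_2 are all 1, so H_1 ≅ Z.
  H_2: rank ker ∂_2 − rank ∂_3 = (5 − 5) − 0 = 0, and there is no ∂_3, so H_2 ≅ 0.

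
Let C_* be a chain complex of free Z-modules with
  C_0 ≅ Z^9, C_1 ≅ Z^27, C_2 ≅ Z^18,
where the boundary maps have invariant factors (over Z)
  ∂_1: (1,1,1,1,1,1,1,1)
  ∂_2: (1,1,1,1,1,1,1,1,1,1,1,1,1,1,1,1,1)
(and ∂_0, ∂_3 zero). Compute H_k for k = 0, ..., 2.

H_0 = Z,  H_1 = Z^2,  H_2 = Z.

H_0: b_0 = 9 − 0 − 8 = 1; torsion from ∂_1 factors > 1: none. So H_0 = Z.
H_1: b_1 = 27 − 8 − 17 = 2; torsion from ∂_2 factors > 1: none. So H_1 = Z^2.
H_2: b_2 = 18 − 17 − 0 = 1; torsion from ∂_3 factors > 1: none. So H_2 = Z.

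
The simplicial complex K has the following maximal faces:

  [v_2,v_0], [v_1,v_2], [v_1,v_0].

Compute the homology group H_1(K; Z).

H_1 = Z.

Take the total order v_0 < v_1 < v_2 on the vertex set. Then K (dimension 1) consists of the simplices:

  0-simplices (3): [v_0], [v_1], [v_2]
  1-simplices (3): [v_0,v_1], [v_0,v_2], [v_1,v_2]

giving chain groups C_0 ≅ Z^3, C_1 ≅ Z^3.

∂_1: C_1 → C_0 maps an edge to its endpoints' difference, ∂[p,q] = q − p.
As a 3×3 matrix over Z this has rank 2, with invariant factors (1,1).

Computing H_k = (kernel of ∂_k) / (image of ∂_{k+1}):

  H_1: rank ker ∂_1 − rank ∂_2 = (3 − 2) − 0 = 1, and there is no ∂_2, so H_1 ≅ Z.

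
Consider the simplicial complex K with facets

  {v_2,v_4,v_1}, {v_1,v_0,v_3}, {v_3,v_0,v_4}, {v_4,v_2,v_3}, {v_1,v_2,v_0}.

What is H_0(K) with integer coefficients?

We work with the vertex ordering v_0 < v_1 < v_2 < v_3 < v_4. The simplices of K, each written with vertices in increasing order, are:

  0-simplices (5): [v_0], [v_1], [v_2], [v_3], [v_4]
  1-simplices (10): [v_0,v_1], [v_0,v_2], [v_0,v_3], [v_0,v_4], [v_1,v_2], [v_1,v_3], [v_1,v_4], [v_2,v_3], [v_2,v_4], [v_3,v_4]
  2-simplices (5): [v_0,v_1,v_2], [v_0,v_1,v_3], [v_0,v_3,v_4], [v_1,v_2,v_4], [v_2,v_3,v_4]

Hence C_0 ≅ Z^5, C_1 ≅ Z^10, C_2 ≅ Z^5.

The boundary map ∂_1: C_1 → C_0 maps an edge to its endpoints' difference, ∂[p,q] = q − p. For instance
  ∂[v_0,v_4] = [v_4] − [v_0].
This gives a 5×10 integer matrix of rank 4; reducing to Smith normal form yields diagonal entries (1,1,1,1).

∂_2: C_2 → C_1 maps a triangle to the signed sum of its edges. For instance
  ∂[v_0,v_1,v_2] = [v_1,v_2] − [v_0,v_2] + [v_0,v_1],
  ∂[v_1,v_2,v_4] = [v_2,v_4] − [v_1,v_4] + [v_1,v_2].
As a 10×5 matrix over Z this has rank 5, with invariant factors (1,1,1,1,1).

Reading off H_k = ker ∂_k / im ∂_{k+1}:

  H_0: rank C_0 − rank ∂_1 = 5 − 4 = 1, and the invariant factors of ∂_1 are all 1, so H_0 = Z.

H_0 ≅ Z.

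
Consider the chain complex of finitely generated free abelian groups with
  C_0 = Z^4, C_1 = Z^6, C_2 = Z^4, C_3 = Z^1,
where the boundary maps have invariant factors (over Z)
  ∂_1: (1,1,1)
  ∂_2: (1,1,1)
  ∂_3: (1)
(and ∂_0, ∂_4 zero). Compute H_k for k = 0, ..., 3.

H_0: b_0 = 4 − 0 − 3 = 1; torsion from ∂_1 factors > 1: none. So H_0 = Z.
H_1: b_1 = 6 − 3 − 3 = 0; torsion from ∂_2 factors > 1: none. So H_1 = 0.
H_2: b_2 = 4 − 3 − 1 = 0; torsion from ∂_3 factors > 1: none. So H_2 = 0.
H_3: b_3 = 1 − 1 − 0 = 0; torsion from ∂_4 factors > 1: none. So H_3 = 0.

H_0 = Z,  H_1 = 0,  H_2 = 0,  H_3 = 0.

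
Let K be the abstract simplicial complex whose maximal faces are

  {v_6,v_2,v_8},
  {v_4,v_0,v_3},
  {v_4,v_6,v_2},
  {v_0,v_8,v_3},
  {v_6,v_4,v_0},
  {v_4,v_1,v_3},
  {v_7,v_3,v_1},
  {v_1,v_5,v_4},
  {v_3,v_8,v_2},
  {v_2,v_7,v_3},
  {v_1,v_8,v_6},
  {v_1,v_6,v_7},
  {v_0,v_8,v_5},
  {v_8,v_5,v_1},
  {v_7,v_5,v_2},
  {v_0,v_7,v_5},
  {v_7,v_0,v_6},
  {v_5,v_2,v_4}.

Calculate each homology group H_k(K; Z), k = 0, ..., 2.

H_0 = Z,  H_1 = Z^2,  H_2 = Z.

K has 9 vertices, 27 edges, 18 triangles.
rank ∂_0 = 0, rank ∂_1 = 8 ⇒ b_0 = 9 − 0 − 8 = 1; all invariant factors of ∂_1 are 1 so no torsion. So H_0 ≅ Z.
rank ∂_1 = 8, rank ∂_2 = 17 ⇒ b_1 = 27 − 8 − 17 = 2; all invariant factors of ∂_2 are 1 so no torsion. So H_1 ≅ Z^2.
rank ∂_2 = 17, rank ∂_3 = 0 ⇒ b_2 = 18 − 17 − 0 = 1. So H_2 ≅ Z.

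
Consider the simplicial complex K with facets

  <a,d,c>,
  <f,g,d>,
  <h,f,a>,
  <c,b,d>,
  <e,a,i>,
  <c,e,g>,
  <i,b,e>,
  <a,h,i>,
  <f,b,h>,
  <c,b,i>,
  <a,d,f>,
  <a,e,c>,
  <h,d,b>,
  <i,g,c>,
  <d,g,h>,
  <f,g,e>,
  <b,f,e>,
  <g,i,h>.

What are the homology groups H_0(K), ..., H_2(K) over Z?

H_0 = Z,  H_1 = Z ⊕ Z/2Z,  H_2 = 0.

K has 9 vertices, 27 edges, 18 triangles.
rank ∂_0 = 0, rank ∂_1 = 8 ⇒ b_0 = 9 − 0 − 8 = 1; all invariant factors of ∂_1 are 1 so no torsion. So H_0 = Z.
rank ∂_1 = 8, rank ∂_2 = 18 ⇒ b_1 = 27 − 8 − 18 = 1; ∂_2 has invariant factor(s) [2] giving torsion. So H_1 = Z ⊕ Z/2Z.
rank ∂_2 = 18, rank ∂_3 = 0 ⇒ b_2 = 18 − 18 − 0 = 0. So H_2 = 0.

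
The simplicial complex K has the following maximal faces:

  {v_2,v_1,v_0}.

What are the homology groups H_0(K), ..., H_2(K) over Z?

H_0 ≅ Z,  H_1 = 0,  H_2 = 0.

K has 3 vertices, 3 edges, 1 triangle.
rank ∂_0 = 0, rank ∂_1 = 2 ⇒ b_0 = 3 − 0 − 2 = 1; all invariant factors of ∂_1 are 1 so no torsion. So H_0 ≅ Z.
rank ∂_1 = 2, rank ∂_2 = 1 ⇒ b_1 = 3 − 2 − 1 = 0; all invariant factors of ∂_2 are 1 so no torsion. So H_1 ≅ 0.
rank ∂_2 = 1, rank ∂_3 = 0 ⇒ b_2 = 1 − 1 − 0 = 0. So H_2 ≅ 0.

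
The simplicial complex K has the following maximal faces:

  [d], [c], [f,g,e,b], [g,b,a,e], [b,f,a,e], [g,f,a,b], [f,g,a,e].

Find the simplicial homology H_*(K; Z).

H_0 = Z^3,  H_1 = 0,  H_2 = 0,  H_3 = Z.

Order the vertices as a < b < c < d < e < f < g. Listing each simplex with vertices in this order, K has dimension 3 with simplices:

  0-simplices (7): a, b, c, d, e, f, g
  1-simplices (10): ab, ae, af, ag, be, bf, bg, ef, eg, fg
  2-simplices (10): abe, abf, abg, aef, aeg, afg, bef, beg, bfg, efg
  3-simplices (5): abef, abeg, abfg, aefg, befg

so the chain groups are C_0 ≅ Z^7, C_1 ≅ Z^10, C_2 ≅ Z^10, C_3 ≅ Z^5.

Boundary ∂_1: C_1 → C_0 maps an edge to its endpoints' difference, ∂[p,q] = q − p. For instance
  ∂af = f − a.
The 7×10 boundary matrix has rank 4 and Smith normal form diag(1,1,1,1).

The boundary map ∂_2: C_2 → C_1 acts by ∂[p,q,r] = [q,r] − [p,r] + [p,q]. For instance
  ∂abf = bf − af + ab,
  ∂beg = eg − bg + be.
The resulting 10×10 matrix has rank 6, and its Smith normal form has invariant factors (1,1,1,1,1,1).

Boundary ∂_3: C_3 → C_2 sends each 3-simplex σ to the alternating sum Σ_i (−1)^i (σ with its i-th vertex removed). For instance
  ∂abef = bef − aef + abf − abe,
  ∂abfg = bfg − afg + abg − abf.
The resulting 10×5 matrix has rank 4, and its Smith normal form has invariant factors (1,1,1,1).

Computing H_k = (kernel of ∂_k) / (image of ∂_{k+1}):

  H_0: rank C_0 − rank ∂_1 = 7 − 4 = 3, and the invariant factors of ∂_1 are all 1, so H_0 = Z^3.
  H_1: rank ker ∂_1 − rank ∂_2 = (10 − 4) − 6 = 0, and the invariant factors of ∂_2 are all 1, so H_1 = 0.
  H_2: rank ker ∂_2 − rank ∂_3 = (10 − 6) − 4 = 0, and the invariant factors of ∂_3 are all 1, so H_2 = 0.
  H_3: rank ker ∂_3 − rank ∂_4 = (5 − 4) − 0 = 1, and there is no ∂_4, so H_3 = Z.

As a check, the Euler characteristic is 7 − 10 + 10 − 5 = 2, which agrees with 3 − 0 + 0 − 1 = 2.
(K is a triangulation of the disjoint union of the 3-sphere S^3 and a set of 2 points.)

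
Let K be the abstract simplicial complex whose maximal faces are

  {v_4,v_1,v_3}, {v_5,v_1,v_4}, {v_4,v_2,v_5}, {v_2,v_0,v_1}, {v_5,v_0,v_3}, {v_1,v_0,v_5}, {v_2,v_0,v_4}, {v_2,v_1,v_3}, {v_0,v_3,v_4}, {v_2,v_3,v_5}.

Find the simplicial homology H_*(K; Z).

H_0 ≅ Z,  H_1 ≅ Z/2,  H_2 = 0.

Fix the vertex order v_0 < v_1 < v_2 < v_3 < v_4 < v_5 and write every simplex with vertices in increasing order. Then dim K = 2 and the simplices of K are:

  0-simplices (6): [v_0], [v_1], [v_2], [v_3], [v_4], [v_5]
  1-simplices (15): (15 of them)
  2-simplices (10): [v_0,v_1,v_2], [v_0,v_1,v_5], [v_0,v_2,v_4], [v_0,v_3,v_4], [v_0,v_3,v_5], [v_1,v_2,v_3], [v_1,v_3,v_4], [v_1,v_4,v_5], [v_2,v_3,v_5], [v_2,v_4,v_5]

Hence C_0 ≅ Z^6, C_1 ≅ Z^15, C_2 ≅ Z^10.

The boundary map ∂_1: C_1 → C_0 maps an edge to its endpoints' difference, ∂[p,q] = q − p. For instance
  ∂[v_0,v_5] = [v_5] − [v_0].
The 6×15 boundary matrix has rank 5 and Smith normal form diag(1,1,1,1,1).

The boundary map ∂_2: C_2 → C_1 sends each 2-simplex [p,q,r] to [q,r] − [p,r] + [p,q]. For instance
  ∂[v_0,v_1,v_2] = [v_1,v_2] − [v_0,v_2] + [v_0,v_1],
  ∂[v_0,v_2,v_4] = [v_2,v_4] − [v_0,v_4] + [v_0,v_2].
This gives a 15×10 integer matrix of rank 10; reducing to Smith normal form yields diagonal entries (1,1,1,1,1,1,1,1,1,2).

Now H_k = ker ∂_k / im ∂_{k+1}, so:

  H_0: rank C_0 − rank ∂_1 = 6 − 5 = 1, and the invariant factors of ∂_1 are all 1, so H_0 = Z.
  H_1: rank ker ∂_1 − rank ∂_2 = (15 − 5) − 10 = 0, and ∂_2 has invariant factor 2 > 1, so H_1 = Z/2.
  H_2: rank ker ∂_2 − rank ∂_3 = (10 − 10) − 0 = 0, and there is no ∂_3, so H_2 = 0.

(K is a triangulation of the real projective plane RP^2.)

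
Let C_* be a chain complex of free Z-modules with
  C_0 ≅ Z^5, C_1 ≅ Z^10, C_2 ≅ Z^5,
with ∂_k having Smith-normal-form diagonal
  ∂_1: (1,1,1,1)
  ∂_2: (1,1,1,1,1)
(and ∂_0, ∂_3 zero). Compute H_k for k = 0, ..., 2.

H_0: b_0 = 5 − 0 − 4 = 1; torsion from ∂_1 factors > 1: none. So H_0 = Z.
H_1: b_1 = 10 − 4 − 5 = 1; torsion from ∂_2 factors > 1: none. So H_1 = Z.
H_2: b_2 = 5 − 5 − 0 = 0; torsion from ∂_3 factors > 1: none. So H_2 = 0.

H_0 = Z,  H_1 = Z,  H_2 = 0.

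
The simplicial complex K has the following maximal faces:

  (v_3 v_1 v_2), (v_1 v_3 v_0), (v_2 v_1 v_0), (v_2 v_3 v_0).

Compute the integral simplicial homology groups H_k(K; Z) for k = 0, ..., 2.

Fix the vertex order v_0 < v_1 < v_2 < v_3 and write every simplex with vertices in increasing order. Then dim K = 2 and the simplices of K are:

  0-simplices (4): [v_0], [v_1], [v_2], [v_3]
  1-simplices (6): [v_0,v_1], [v_0,v_2], [v_0,v_3], [v_1,v_2], [v_1,v_3], [v_2,v_3]
  2-simplices (4): [v_0,v_1,v_2], [v_0,v_1,v_3], [v_0,v_2,v_3], [v_1,v_2,v_3]

Hence C_0 ≅ Z^4, C_1 ≅ Z^6, C_2 ≅ Z^4.

The boundary map ∂_1: C_1 → C_0 sends each edge [p,q] (with p < q) to q − p.
The resulting 4×6 matrix has rank 3, and its Smith normal form has invariant factors (1,1,1).

∂_2: C_2 → C_1 sends each 2-simplex [p,q,r] to [q,r] − [p,r] + [p,q]. For instance
  ∂[v_1,v_2,v_3] = [v_2,v_3] − [v_1,v_3] + [v_1,v_2],
  ∂[v_0,v_2,v_3] = [v_2,v_3] − [v_0,v_3] + [v_0,v_2].
As a 6×4 matrix over Z this has rank 3, with invariant factors (1,1,1).

Computing H_k = (kernel of ∂_k) / (image of ∂_{k+1}):

  H_0: rank C_0 − rank ∂_1 = 4 − 3 = 1, and the invariant factors of ∂_1 are all 1, so H_0 ≅ Z.
  H_1: rank ker ∂_1 − rank ∂_2 = (6 − 3) − 3 = 0, and the invariant factors of ∂_2 are all 1, so H_1 ≅ 0.
  H_2: rank ker ∂_2 − rank ∂_3 = (4 − 3) − 0 = 1, and there is no ∂_3, so H_2 ≅ Z.

As a check, the Euler characteristic is 4 − 6 + 4 = 2, which agrees with 1 − 0 + 1 = 2.
(K is a triangulation of the 2-sphere S^2.)

H_0 ≅ Z,  H_1 = 0,  H_2 ≅ Z.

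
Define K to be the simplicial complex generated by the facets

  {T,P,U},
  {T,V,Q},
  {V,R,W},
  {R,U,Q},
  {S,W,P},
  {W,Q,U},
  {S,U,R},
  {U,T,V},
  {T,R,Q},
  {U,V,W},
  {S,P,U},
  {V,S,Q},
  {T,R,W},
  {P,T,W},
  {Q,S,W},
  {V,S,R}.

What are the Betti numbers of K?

Take the total order P < Q < R < S < T < U < V < W on the vertex set. Then K (dimension 2) consists of the simplices:

  0-simplices (8): P, Q, R, S, T, U, V, W
  1-simplices (24): PS, PT, PU, PW, QR, QS, QT, QU, QV, QW, RS, RT, RU, RV, RW, SU, SV, SW, TU, TV, TW, UV, UW, VW
  2-simplices (16): PSU, PSW, PTU, PTW, QRT, QRU, QSV, QSW, QTV, QUW, RSU, RSV, RTW, RVW, TUV, UVW

Hence C_0 ≅ Z^8, C_1 ≅ Z^24, C_2 ≅ Z^16.

The boundary map ∂_1: C_1 → C_0 sends each edge [p,q] (with p < q) to q − p.
The 8×24 boundary matrix has rank 7 and Smith normal form diag(1,1,1,1,1,1,1).

Boundary ∂_2: C_2 → C_1 sends each 2-simplex [p,q,r] to [q,r] − [p,r] + [p,q]. For instance
  ∂QUW = UW − QW + QU,
  ∂PSW = SW − PW + PS.
As a 24×16 matrix over Z this has rank 15, with invariant factors (1,1,1,1,1,1,1,1,1,1,1,1,1,1,1).

Now H_k = ker ∂_k / im ∂_{k+1}, so:

  H_0: rank C_0 − rank ∂_1 = 8 − 7 = 1, and the invariant factors of ∂_1 are all 1, so H_0 ≅ Z.
  H_1: rank ker ∂_1 − rank ∂_2 = (24 − 7) − 15 = 2, and the invariant factors of ∂_2 are all 1, so H_1 ≅ Z^2.
  H_2: rank ker ∂_2 − rank ∂_3 = (16 − 15) − 0 = 1, and there is no ∂_3, so H_2 ≅ Z.

Hence the Betti numbers are b_0 = 1, b_1 = 2, b_2 = 1.

b_0 = 1, b_1 = 2, b_2 = 1.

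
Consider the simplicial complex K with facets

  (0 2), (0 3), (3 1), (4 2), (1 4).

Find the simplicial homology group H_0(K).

We work with the vertex ordering 0 < 1 < 2 < 3 < 4. The simplices of K, each written with vertices in increasing order, are:

  0-simplices (5): [0], [1], [2], [3], [4]
  1-simplices (5): [0,2], [0,3], [1,3], [1,4], [2,4]

so the chain groups are C_0 ≅ Z^5, C_1 ≅ Z^5.

The boundary map ∂_1: C_1 → C_0 sends each edge [p,q] (with p < q) to q − p. For instance
  ∂[0,3] = [3] − [0].
As a 5×5 matrix over Z this has rank 4, with invariant factors (1,1,1,1).

From H_k ≅ ker(∂_k) / im(∂_{k+1}) we obtain:

  H_0: rank C_0 − rank ∂_1 = 5 − 4 = 1, and the invariant factors of ∂_1 are all 1, so H_0 ≅ Z.

H_0 ≅ Z.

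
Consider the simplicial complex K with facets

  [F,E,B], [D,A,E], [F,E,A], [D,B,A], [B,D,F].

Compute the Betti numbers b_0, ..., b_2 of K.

b_0 = 1, b_1 = 1, b_2 = 0.

Order the vertices as A < B < D < E < F. Listing each simplex with vertices in this order, K has dimension 2 with simplices:

  0-simplices (5): A, B, D, E, F
  1-simplices (10): AB, AD, AE, AF, BD, BE, BF, DE, DF, EF
  2-simplices (5): ABD, ADE, AEF, BDF, BEF

so the chain groups are C_0 ≅ Z^5, C_1 ≅ Z^10, C_2 ≅ Z^5.

Boundary ∂_1: C_1 → C_0 is given by ∂[p,q] = [q] − [p].
This gives a 5×10 integer matrix of rank 4; reducing to Smith normal form yields diagonal entries (1,1,1,1).

∂_2: C_2 → C_1 acts by ∂[p,q,r] = [q,r] − [p,r] + [p,q]. For instance
  ∂BDF = DF − BF + BD,
  ∂AEF = EF − AF + AE.
The resulting 10×5 matrix has rank 5, and its Smith normal form has invariant factors (1,1,1,1,1).

Reading off H_k = ker ∂_k / im ∂_{k+1}:

  H_0: rank C_0 − rank ∂_1 = 5 − 4 = 1, and the invariant factors of ∂_1 are all 1, so H_0 = Z.
  H_1: rank ker ∂_1 − rank ∂_2 = (10 − 4) − 5 = 1, and the invariant factors of ∂_2 are all 1, so H_1 = Z.
  H_2: rank ker ∂_2 − rank ∂_3 = (5 − 5) − 0 = 0, and there is no ∂_3, so H_2 = 0.

Hence the Betti numbers are b_0 = 1, b_1 = 1, b_2 = 0.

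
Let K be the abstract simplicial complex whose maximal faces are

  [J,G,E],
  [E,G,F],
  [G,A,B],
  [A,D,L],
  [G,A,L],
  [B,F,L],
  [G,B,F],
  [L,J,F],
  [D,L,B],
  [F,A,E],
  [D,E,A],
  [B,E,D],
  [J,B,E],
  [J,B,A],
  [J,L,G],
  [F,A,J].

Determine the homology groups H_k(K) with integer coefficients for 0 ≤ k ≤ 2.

We work with the vertex ordering A < B < D < E < F < G < J < L. The simplices of K, each written with vertices in increasing order, are:

  0-simplices (8): A, B, D, E, F, G, J, L
  1-simplices (24): AB, AD, AE, AF, AG, AJ, AL, BD, BE, BF, BG, BJ, BL, DE, DL, EF, EG, EJ, FG, FJ, FL, GJ, GL, JL
  2-simplices (16): ABG, ABJ, ADE, ADL, AEF, AFJ, AGL, BDE, BDL, BEJ, BFG, BFL, EFG, EGJ, FJL, GJL

giving chain groups C_0 ≅ Z^8, C_1 ≅ Z^24, C_2 ≅ Z^16.

The boundary map ∂_1: C_1 → C_0 maps an edge to its endpoints' difference, ∂[p,q] = q − p. For instance
  ∂AF = F − A.
As a 8×24 matrix over Z this has rank 7, with invariant factors (1,1,1,1,1,1,1).

∂_2: C_2 → C_1 maps a triangle to the signed sum of its edges. For instance
  ∂FJL = JL − FL + FJ,
  ∂ADL = DL − AL + AD.
The 24×16 boundary matrix has rank 15 and Smith normal form diag(1,1,1,1,1,1,1,1,1,1,1,1,1,1,1).

Now H_k = ker ∂_k / im ∂_{k+1}, so:

  H_0: rank C_0 − rank ∂_1 = 8 − 7 = 1, and the invariant factors of ∂_1 are all 1, so H_0 = Z.
  H_1: rank ker ∂_1 − rank ∂_2 = (24 − 7) − 15 = 2, and the invariant factors of ∂_2 are all 1, so H_1 = Z^2.
  H_2: rank ker ∂_2 − rank ∂_3 = (16 − 15) − 0 = 1, and there is no ∂_3, so H_2 = Z.

H_0 ≅ Z,  H_1 ≅ Z^2,  H_2 ≅ Z.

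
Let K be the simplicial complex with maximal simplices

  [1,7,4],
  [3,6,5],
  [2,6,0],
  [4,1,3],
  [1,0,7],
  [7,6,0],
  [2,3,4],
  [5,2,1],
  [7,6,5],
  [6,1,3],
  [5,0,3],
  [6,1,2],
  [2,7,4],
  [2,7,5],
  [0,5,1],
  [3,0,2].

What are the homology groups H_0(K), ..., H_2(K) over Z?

H_0 = Z,  H_1 = Z^2,  H_2 = Z.

Take the total order 0 < 1 < 2 < 3 < 4 < 5 < 6 < 7 on the vertex set. Then K (dimension 2) consists of the simplices:

  0-simplices (8): [0], [1], [2], [3], [4], [5], [6], [7]
  1-simplices (24): (24 of them)
  2-simplices (16): [0,1,5], [0,1,7], [0,2,3], [0,2,6], [0,3,5], [0,6,7], [1,2,5], [1,2,6], [1,3,4], [1,3,6], [1,4,7], [2,3,4], [2,4,7], [2,5,7], [3,5,6], [5,6,7]

Hence C_0 ≅ Z^8, C_1 ≅ Z^24, C_2 ≅ Z^16.

The boundary map ∂_1: C_1 → C_0 sends each edge [p,q] (with p < q) to q − p. For instance
  ∂[1,4] = [4] − [1].
The resulting 8×24 matrix has rank 7, and its Smith normal form has invariant factors (1,1,1,1,1,1,1).

∂_2: C_2 → C_1 acts by ∂[p,q,r] = [q,r] − [p,r] + [p,q]. For instance
  ∂[0,1,5] = [1,5] − [0,5] + [0,1],
  ∂[5,6,7] = [6,7] − [5,7] + [5,6].
This gives a 24×16 integer matrix of rank 15; reducing to Smith normal form yields diagonal entries (1,1,1,1,1,1,1,1,1,1,1,1,1,1,1).

Now H_k = ker ∂_k / im ∂_{k+1}, so:

  H_0: rank C_0 − rank ∂_1 = 8 − 7 = 1, and the invariant factors of ∂_1 are all 1, so H_0 = Z.
  H_1: rank ker ∂_1 − rank ∂_2 = (24 − 7) − 15 = 2, and the invariant factors of ∂_2 are all 1, so H_1 = Z^2.
  H_2: rank ker ∂_2 − rank ∂_3 = (16 − 15) − 0 = 1, and there is no ∂_3, so H_2 = Z.

As a check, the Euler characteristic is 8 − 24 + 16 = 0, which agrees with 1 − 2 + 1 = 0.
(K is a triangulation of the torus T^2.)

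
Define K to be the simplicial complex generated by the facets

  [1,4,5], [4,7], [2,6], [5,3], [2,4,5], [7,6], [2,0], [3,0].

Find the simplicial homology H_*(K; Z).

H_0 = Z,  H_1 = Z^2,  H_2 = 0.

Fix the vertex order 0 < 1 < 2 < 3 < 4 < 5 < 6 < 7 and write every simplex with vertices in increasing order. Then dim K = 2 and the simplices of K are:

  0-simplices (8): [0], [1], [2], [3], [4], [5], [6], [7]
  1-simplices (11): [0,2], [0,3], [1,4], [1,5], [2,4], [2,5], [2,6], [3,5], [4,5], [4,7], [6,7]
  2-simplices (2): [1,4,5], [2,4,5]

so the chain groups are C_0 ≅ Z^8, C_1 ≅ Z^11, C_2 ≅ Z^2.

Boundary ∂_1: C_1 → C_0 sends each edge [p,q] (with p < q) to q − p. For instance
  ∂[3,5] = [5] − [3].
The 8×11 boundary matrix has rank 7 and Smith normal form diag(1,1,1,1,1,1,1).

The boundary map ∂_2: C_2 → C_1 acts by ∂[p,q,r] = [q,r] − [p,r] + [p,q]. For instance
  ∂[1,4,5] = [4,5] − [1,5] + [1,4],
  ∂[2,4,5] = [4,5] − [2,5] + [2,4].
As a 11×2 matrix over Z this has rank 2, with invariant factors (1,1).

Now H_k = ker ∂_k / im ∂_{k+1}, so:

  H_0: rank C_0 − rank ∂_1 = 8 − 7 = 1, and the invariant factors of ∂_1 are all 1, so H_0 = Z.
  H_1: rank ker ∂_1 − rank ∂_2 = (11 − 7) − 2 = 2, and the invariant factors of ∂_2 are all 1, so H_1 = Z^2.
  H_2: rank ker ∂_2 − rank ∂_3 = (2 − 2) − 0 = 0, and there is no ∂_3, so H_2 = 0.

As a check, the Euler characteristic is 8 − 11 + 2 = -1, which agrees with 1 − 2 + 0 = -1.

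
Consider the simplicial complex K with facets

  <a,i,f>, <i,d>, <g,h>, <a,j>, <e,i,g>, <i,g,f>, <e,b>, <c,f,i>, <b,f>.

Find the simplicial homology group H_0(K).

Take the total order a < b < c < d < e < f < g < h < i < j on the vertex set. Then K (dimension 2) consists of the simplices:

  0-simplices (10): a, b, c, d, e, f, g, h, i, j
  1-simplices (14): af, ai, aj, be, bf, cf, ci, di, eg, ei, fg, fi, gh, gi
  2-simplices (4): afi, cfi, egi, fgi

so the chain groups are C_0 ≅ Z^10, C_1 ≅ Z^14, C_2 ≅ Z^4.

Boundary ∂_1: C_1 → C_0 sends each edge [p,q] (with p < q) to q − p. For instance
  ∂fi = i − f.
This gives a 10×14 integer matrix of rank 9; reducing to Smith normal form yields diagonal entries (1,1,1,1,1,1,1,1,1).

Boundary ∂_2: C_2 → C_1 maps a triangle to the signed sum of its edges. For instance
  ∂egi = gi − ei + eg,
  ∂afi = fi − ai + af.
The 14×4 boundary matrix has rank 4 and Smith normal form diag(1,1,1,1).

From H_k ≅ ker(∂_k) / im(∂_{k+1}) we obtain:

  H_0: rank C_0 − rank ∂_1 = 10 − 9 = 1, and the invariant factors of ∂_1 are all 1, so H_0 = Z.

H_0 ≅ Z.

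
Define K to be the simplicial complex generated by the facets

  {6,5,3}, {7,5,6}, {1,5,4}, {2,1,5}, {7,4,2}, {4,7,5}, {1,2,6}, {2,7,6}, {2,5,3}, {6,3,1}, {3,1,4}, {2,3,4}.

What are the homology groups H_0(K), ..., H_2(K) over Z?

Take the total order 1 < 2 < 3 < 4 < 5 < 6 < 7 on the vertex set. Then K (dimension 2) consists of the simplices:

  0-simplices (7): [1], [2], [3], [4], [5], [6], [7]
  1-simplices (18): [1,2], [1,3], [1,4], [1,5], [1,6], [2,3], [2,4], [2,5], [2,6], [2,7], [3,4], [3,5], [3,6], [4,5], [4,7], [5,6], [5,7], [6,7]
  2-simplices (12): [1,2,5], [1,2,6], [1,3,4], [1,3,6], [1,4,5], [2,3,4], [2,3,5], [2,4,7], [2,6,7], [3,5,6], [4,5,7], [5,6,7]

so the chain groups are C_0 ≅ Z^7, C_1 ≅ Z^18, C_2 ≅ Z^12.

Boundary ∂_1: C_1 → C_0 sends each edge [p,q] (with p < q) to q − p. For instance
  ∂[3,6] = [6] − [3].
The 7×18 boundary matrix has rank 6 and Smith normal form diag(1,1,1,1,1,1).

The boundary map ∂_2: C_2 → C_1 sends each 2-simplex [p,q,r] to [q,r] − [p,r] + [p,q]. For instance
  ∂[5,6,7] = [6,7] − [5,7] + [5,6],
  ∂[2,4,7] = [4,7] − [2,7] + [2,4].
The resulting 18×12 matrix has rank 12, and its Smith normal form has invariant factors (1,1,1,1,1,1,1,1,1,1,1,2).

Reading off H_k = ker ∂_k / im ∂_{k+1}:

  H_0: rank C_0 − rank ∂_1 = 7 − 6 = 1, and the invariant factors of ∂_1 are all 1, so H_0 = Z.
  H_1: rank ker ∂_1 − rank ∂_2 = (18 − 6) − 12 = 0, and ∂_2 has invariant factor 2 > 1, so H_1 = Z/2Z.
  H_2: rank ker ∂_2 − rank ∂_3 = (12 − 12) − 0 = 0, and there is no ∂_3, so H_2 = 0.

(K is a triangulation of the real projective plane RP^2.)

H_0 = Z,  H_1 = Z/2Z,  H_2 = 0.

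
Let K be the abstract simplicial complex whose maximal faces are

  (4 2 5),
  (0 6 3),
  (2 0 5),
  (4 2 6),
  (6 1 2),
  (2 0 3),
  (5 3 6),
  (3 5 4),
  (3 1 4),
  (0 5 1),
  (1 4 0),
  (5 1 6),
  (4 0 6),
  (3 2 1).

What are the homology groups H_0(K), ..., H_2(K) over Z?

H_0 ≅ Z,  H_1 ≅ Z^2,  H_2 ≅ Z.

We work with the vertex ordering 0 < 1 < 2 < 3 < 4 < 5 < 6. The simplices of K, each written with vertices in increasing order, are:

  0-simplices (7): [0], [1], [2], [3], [4], [5], [6]
  1-simplices (21): [0,1], [0,2], [0,3], [0,4], [0,5], [0,6], [1,2], [1,3], [1,4], [1,5], [1,6], [2,3], [2,4], [2,5], [2,6], [3,4], [3,5], [3,6], [4,5], [4,6], [5,6]
  2-simplices (14): [0,1,4], [0,1,5], [0,2,3], [0,2,5], [0,3,6], [0,4,6], [1,2,3], [1,2,6], [1,3,4], [1,5,6], [2,4,5], [2,4,6], [3,4,5], [3,5,6]

Hence C_0 ≅ Z^7, C_1 ≅ Z^21, C_2 ≅ Z^14.

Boundary ∂_1: C_1 → C_0 sends each edge [p,q] (with p < q) to q − p.
This gives a 7×21 integer matrix of rank 6; reducing to Smith normal form yields diagonal entries (1,1,1,1,1,1).

∂_2: C_2 → C_1 acts by ∂[p,q,r] = [q,r] − [p,r] + [p,q]. For instance
  ∂[2,4,5] = [4,5] − [2,5] + [2,4],
  ∂[0,1,4] = [1,4] − [0,4] + [0,1].
This gives a 21×14 integer matrix of rank 13; reducing to Smith normal form yields diagonal entries (1,1,1,1,1,1,1,1,1,1,1,1,1).

Computing H_k = (kernel of ∂_k) / (image of ∂_{k+1}):

  H_0: rank C_0 − rank ∂_1 = 7 − 6 = 1, and the invariant factors of ∂_1 are all 1, so H_0 = Z.
  H_1: rank ker ∂_1 − rank ∂_2 = (21 − 6) − 13 = 2, and the invariant factors of ∂_2 are all 1, so H_1 = Z^2.
  H_2: rank ker ∂_2 − rank ∂_3 = (14 − 13) − 0 = 1, and there is no ∂_3, so H_2 = Z.

As a check, the Euler characteristic is 7 − 21 + 14 = 0, which agrees with 1 − 2 + 1 = 0.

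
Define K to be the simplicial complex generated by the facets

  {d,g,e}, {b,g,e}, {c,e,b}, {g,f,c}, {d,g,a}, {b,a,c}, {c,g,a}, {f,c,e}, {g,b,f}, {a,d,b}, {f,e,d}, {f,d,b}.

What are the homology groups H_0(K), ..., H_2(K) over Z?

Fix the vertex order a < b < c < d < e < f < g and write every simplex with vertices in increasing order. Then dim K = 2 and the simplices of K are:

  0-simplices (7): a, b, c, d, e, f, g
  1-simplices (18): ab, ac, ad, ag, bc, bd, be, bf, bg, ce, cf, cg, de, df, dg, ef, eg, fg
  2-simplices (12): abc, abd, acg, adg, bce, bdf, beg, bfg, cef, cfg, def, deg

Hence C_0 ≅ Z^7, C_1 ≅ Z^18, C_2 ≅ Z^12.

∂_1: C_1 → C_0 sends each edge [p,q] (with p < q) to q − p.
This gives a 7×18 integer matrix of rank 6; reducing to Smith normal form yields diagonal entries (1,1,1,1,1,1).

Boundary ∂_2: C_2 → C_1 sends each 2-simplex [p,q,r] to [q,r] − [p,r] + [p,q]. For instance
  ∂bce = ce − be + bc,
  ∂bfg = fg − bg + bf.
As a 18×12 matrix over Z this has rank 12, with invariant factors (1,1,1,1,1,1,1,1,1,1,1,2).

Reading off H_k = ker ∂_k / im ∂_{k+1}:

  H_0: rank C_0 − rank ∂_1 = 7 − 6 = 1, and the invariant factors of ∂_1 are all 1, so H_0 = Z.
  H_1: rank ker ∂_1 − rank ∂_2 = (18 − 6) − 12 = 0, and ∂_2 has invariant factor 2 > 1, so H_1 = Z/2.
  H_2: rank ker ∂_2 − rank ∂_3 = (12 − 12) − 0 = 0, and there is no ∂_3, so H_2 = 0.

(K is a triangulation of the real projective plane RP^2.)

H_0 = Z,  H_1 = Z/2,  H_2 = 0.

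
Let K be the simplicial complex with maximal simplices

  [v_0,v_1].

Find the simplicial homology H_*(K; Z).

We work with the vertex ordering v_0 < v_1. The simplices of K, each written with vertices in increasing order, are:

  0-simplices (2): [v_0], [v_1]
  1-simplices (1): [v_0,v_1]

so the chain groups are C_0 ≅ Z^2, C_1 ≅ Z^1.

∂_1: C_1 → C_0 is given by ∂[p,q] = [q] − [p]. For instance
  ∂[v_0,v_1] = [v_1] − [v_0].
The resulting 2×1 matrix has rank 1, and its Smith normal form has invariant factors (1).

From H_k ≅ ker(∂_k) / im(∂_{k+1}) we obtain:

  H_0: rank C_0 − rank ∂_1 = 2 − 1 = 1, and the invariant factors of ∂_1 are all 1, so H_0 ≅ Z.
  H_1: rank ker ∂_1 − rank ∂_2 = (1 − 1) − 0 = 0, and there is no ∂_2, so H_1 ≅ 0.

(K is a triangulation of the 1-simplex.)

H_0 ≅ Z,  H_1 = 0.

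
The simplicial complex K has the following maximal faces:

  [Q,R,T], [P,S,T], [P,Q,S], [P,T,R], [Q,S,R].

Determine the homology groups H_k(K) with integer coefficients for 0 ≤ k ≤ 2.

Take the total order P < Q < R < S < T on the vertex set. Then K (dimension 2) consists of the simplices:

  0-simplices (5): P, Q, R, S, T
  1-simplices (10): PQ, PR, PS, PT, QR, QS, QT, RS, RT, ST
  2-simplices (5): PQS, PRT, PST, QRS, QRT

giving chain groups C_0 ≅ Z^5, C_1 ≅ Z^10, C_2 ≅ Z^5.

The boundary map ∂_1: C_1 → C_0 maps an edge to its endpoints' difference, ∂[p,q] = q − p.
The 5×10 boundary matrix has rank 4 and Smith normal form diag(1,1,1,1).

∂_2: C_2 → C_1 sends each 2-simplex [p,q,r] to [q,r] − [p,r] + [p,q]. For instance
  ∂PRT = RT − PT + PR,
  ∂QRT = RT − QT + QR.
The 10×5 boundary matrix has rank 5 and Smith normal form diag(1,1,1,1,1).

Computing H_k = (kernel of ∂_k) / (image of ∂_{k+1}):

  H_0: rank C_0 − rank ∂_1 = 5 − 4 = 1, and the invariant factors of ∂_1 are all 1, so H_0 = Z.
  H_1: rank ker ∂_1 − rank ∂_2 = (10 − 4) − 5 = 1, and the invariant factors of ∂_2 are all 1, so H_1 = Z.
  H_2: rank ker ∂_2 − rank ∂_3 = (5 − 5) − 0 = 0, and there is no ∂_3, so H_2 = 0.

As a check, the Euler characteristic is 5 − 10 + 5 = 0, which agrees with 1 − 1 + 0 = 0.

H_0 = Z,  H_1 = Z,  H_2 = 0.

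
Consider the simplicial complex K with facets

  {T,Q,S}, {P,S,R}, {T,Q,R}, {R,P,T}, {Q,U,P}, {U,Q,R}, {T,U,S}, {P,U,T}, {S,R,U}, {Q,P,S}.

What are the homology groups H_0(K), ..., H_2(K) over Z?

We work with the vertex ordering P < Q < R < S < T < U. The simplices of K, each written with vertices in increasing order, are:

  0-simplices (6): P, Q, R, S, T, U
  1-simplices (15): PQ, PR, PS, PT, PU, QR, QS, QT, QU, RS, RT, RU, ST, SU, TU
  2-simplices (10): PQS, PQU, PRS, PRT, PTU, QRT, QRU, QST, RSU, STU

so the chain groups are C_0 ≅ Z^6, C_1 ≅ Z^15, C_2 ≅ Z^10.

∂_1: C_1 → C_0 maps an edge to its endpoints' difference, ∂[p,q] = q − p. For instance
  ∂QS = S − Q.
The resulting 6×15 matrix has rank 5, and its Smith normal form has invariant factors (1,1,1,1,1).

The boundary map ∂_2: C_2 → C_1 maps a triangle to the signed sum of its edges. For instance
  ∂STU = TU − SU + ST,
  ∂QRT = RT − QT + QR.
The resulting 15×10 matrix has rank 10, and its Smith normal form has invariant factors (1,1,1,1,1,1,1,1,1,2).

From H_k ≅ ker(∂_k) / im(∂_{k+1}) we obtain:

  H_0: rank C_0 − rank ∂_1 = 6 − 5 = 1, and the invariant factors of ∂_1 are all 1, so H_0 ≅ Z.
  H_1: rank ker ∂_1 − rank ∂_2 = (15 − 5) − 10 = 0, and ∂_2 has invariant factor 2 > 1, so H_1 ≅ Z/2.
  H_2: rank ker ∂_2 − rank ∂_3 = (10 − 10) − 0 = 0, and there is no ∂_3, so H_2 ≅ 0.

(K is a triangulation of the real projective plane RP^2.)

H_0 ≅ Z,  H_1 ≅ Z/2,  H_2 = 0.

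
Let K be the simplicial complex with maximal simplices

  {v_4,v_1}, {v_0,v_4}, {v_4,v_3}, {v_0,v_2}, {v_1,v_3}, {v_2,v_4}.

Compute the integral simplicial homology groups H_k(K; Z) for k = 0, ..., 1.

H_0 = Z,  H_1 = Z^2.

Take the total order v_0 < v_1 < v_2 < v_3 < v_4 on the vertex set. Then K (dimension 1) consists of the simplices:

  0-simplices (5): [v_0], [v_1], [v_2], [v_3], [v_4]
  1-simplices (6): [v_0,v_2], [v_0,v_4], [v_1,v_3], [v_1,v_4], [v_2,v_4], [v_3,v_4]

so the chain groups are C_0 ≅ Z^5, C_1 ≅ Z^6.

Boundary ∂_1: C_1 → C_0 sends each edge [p,q] (with p < q) to q − p.
The resulting 5×6 matrix has rank 4, and its Smith normal form has invariant factors (1,1,1,1).

From H_k ≅ ker(∂_k) / im(∂_{k+1}) we obtain:

  H_0: rank C_0 − rank ∂_1 = 5 − 4 = 1, and the invariant factors of ∂_1 are all 1, so H_0 ≅ Z.
  H_1: rank ker ∂_1 − rank ∂_2 = (6 − 4) − 0 = 2, and there is no ∂_2, so H_1 ≅ Z^2.

As a check, the Euler characteristic is 5 − 6 = -1, which agrees with 1 − 2 = -1.
(K is a triangulation of a wedge of 2 circles.)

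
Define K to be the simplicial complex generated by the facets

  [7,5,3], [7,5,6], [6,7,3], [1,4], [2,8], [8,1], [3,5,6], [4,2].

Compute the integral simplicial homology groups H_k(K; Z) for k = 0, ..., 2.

Take the total order 1 < 2 < 3 < 4 < 5 < 6 < 7 < 8 on the vertex set. Then K (dimension 2) consists of the simplices:

  0-simplices (8): [1], [2], [3], [4], [5], [6], [7], [8]
  1-simplices (10): [1,4], [1,8], [2,4], [2,8], [3,5], [3,6], [3,7], [5,6], [5,7], [6,7]
  2-simplices (4): [3,5,6], [3,5,7], [3,6,7], [5,6,7]

so the chain groups are C_0 ≅ Z^8, C_1 ≅ Z^10, C_2 ≅ Z^4.

The boundary map ∂_1: C_1 → C_0 maps an edge to its endpoints' difference, ∂[p,q] = q − p. For instance
  ∂[2,8] = [8] − [2].
As a 8×10 matrix over Z this has rank 6, with invariant factors (1,1,1,1,1,1).

∂_2: C_2 → C_1 maps a triangle to the signed sum of its edges. For instance
  ∂[3,5,7] = [5,7] − [3,7] + [3,5],
  ∂[3,5,6] = [5,6] − [3,6] + [3,5].
The resulting 10×4 matrix has rank 3, and its Smith normal form has invariant factors (1,1,1).

Computing H_k = (kernel of ∂_k) / (image of ∂_{k+1}):

  H_0: rank C_0 − rank ∂_1 = 8 − 6 = 2, and the invariant factors of ∂_1 are all 1, so H_0 = Z^2.
  H_1: rank ker ∂_1 − rank ∂_2 = (10 − 6) − 3 = 1, and the invariant factors of ∂_2 are all 1, so H_1 = Z.
  H_2: rank ker ∂_2 − rank ∂_3 = (4 − 3) − 0 = 1, and there is no ∂_3, so H_2 = Z.

H_0 ≅ Z^2,  H_1 ≅ Z,  H_2 ≅ Z.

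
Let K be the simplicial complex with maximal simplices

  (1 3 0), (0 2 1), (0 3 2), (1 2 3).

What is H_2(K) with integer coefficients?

H_2 ≅ Z.

Take the total order 0 < 1 < 2 < 3 on the vertex set. Then K (dimension 2) consists of the simplices:

  0-simplices (4): [0], [1], [2], [3]
  1-simplices (6): [0,1], [0,2], [0,3], [1,2], [1,3], [2,3]
  2-simplices (4): [0,1,2], [0,1,3], [0,2,3], [1,2,3]

Hence C_0 ≅ Z^4, C_1 ≅ Z^6, C_2 ≅ Z^4.

Boundary ∂_1: C_1 → C_0 maps an edge to its endpoints' difference, ∂[p,q] = q − p. For instance
  ∂[2,3] = [3] − [2].
The resulting 4×6 matrix has rank 3, and its Smith normal form has invariant factors (1,1,1).

Boundary ∂_2: C_2 → C_1 acts by ∂[p,q,r] = [q,r] − [p,r] + [p,q]. For instance
  ∂[1,2,3] = [2,3] − [1,3] + [1,2],
  ∂[0,2,3] = [2,3] − [0,3] + [0,2].
As a 6×4 matrix over Z this has rank 3, with invariant factors (1,1,1).

From H_k ≅ ker(∂_k) / im(∂_{k+1}) we obtain:

  H_2: rank ker ∂_2 − rank ∂_3 = (4 − 3) − 0 = 1, and there is no ∂_3, so H_2 = Z.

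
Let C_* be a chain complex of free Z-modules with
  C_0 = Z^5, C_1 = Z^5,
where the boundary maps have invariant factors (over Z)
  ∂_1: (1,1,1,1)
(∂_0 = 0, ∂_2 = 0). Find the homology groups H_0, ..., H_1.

H_0: b_0 = 5 − 0 − 4 = 1; torsion from ∂_1 factors > 1: none. So H_0 ≅ Z.
H_1: b_1 = 5 − 4 − 0 = 1; torsion from ∂_2 factors > 1: none. So H_1 ≅ Z.

H_0 ≅ Z,  H_1 ≅ Z.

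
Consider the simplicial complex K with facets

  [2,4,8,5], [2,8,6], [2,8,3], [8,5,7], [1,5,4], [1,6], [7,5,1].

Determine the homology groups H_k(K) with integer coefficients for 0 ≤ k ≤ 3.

H_0 ≅ Z,  H_1 ≅ Z,  H_2 = 0,  H_3 = 0.

Take the total order 1 < 2 < 3 < 4 < 5 < 6 < 7 < 8 on the vertex set. Then K (dimension 3) consists of the simplices:

  0-simplices (8): [1], [2], [3], [4], [5], [6], [7], [8]
  1-simplices (16): [1,4], [1,5], [1,6], [1,7], [2,3], [2,4], [2,5], [2,6], [2,8], [3,8], [4,5], [4,8], [5,7], [5,8], [6,8], [7,8]
  2-simplices (9): [1,4,5], [1,5,7], [2,3,8], [2,4,5], [2,4,8], [2,5,8], [2,6,8], [4,5,8], [5,7,8]
  3-simplices (1): [2,4,5,8]

Hence C_0 ≅ Z^8, C_1 ≅ Z^16, C_2 ≅ Z^9, C_3 ≅ Z^1.

The boundary map ∂_1: C_1 → C_0 is given by ∂[p,q] = [q] − [p].
The resulting 8×16 matrix has rank 7, and its Smith normal form has invariant factors (1,1,1,1,1,1,1).

Boundary ∂_2: C_2 → C_1 acts by ∂[p,q,r] = [q,r] − [p,r] + [p,q]. For instance
  ∂[2,4,5] = [4,5] − [2,5] + [2,4],
  ∂[1,5,7] = [5,7] − [1,7] + [1,5].
As a 16×9 matrix over Z this has rank 8, with invariant factors (1,1,1,1,1,1,1,1).

∂_3: C_3 → C_2 sends each 3-simplex σ to the alternating sum Σ_i (−1)^i (σ with its i-th vertex removed). For instance
  ∂[2,4,5,8] = [4,5,8] − [2,5,8] + [2,4,8] − [2,4,5].
The 9×1 boundary matrix has rank 1 and Smith normal form diag(1).

Reading off H_k = ker ∂_k / im ∂_{k+1}:

  H_0: rank C_0 − rank ∂_1 = 8 − 7 = 1, and the invariant factors of ∂_1 are all 1, so H_0 ≅ Z.
  H_1: rank ker ∂_1 − rank ∂_2 = (16 − 7) − 8 = 1, and the invariant factors of ∂_2 are all 1, so H_1 ≅ Z.
  H_2: rank ker ∂_2 − rank ∂_3 = (9 − 8) − 1 = 0, and the invariant factors of ∂_3 are all 1, so H_2 ≅ 0.
  H_3: rank ker ∂_3 − rank ∂_4 = (1 − 1) − 0 = 0, and there is no ∂_4, so H_3 ≅ 0.

As a check, the Euler characteristic is 8 − 16 + 9 − 1 = 0, which agrees with 1 − 1 + 0 − 0 = 0.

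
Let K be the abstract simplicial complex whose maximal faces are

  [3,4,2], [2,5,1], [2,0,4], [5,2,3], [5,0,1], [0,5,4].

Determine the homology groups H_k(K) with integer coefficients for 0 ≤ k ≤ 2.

Fix the vertex order 0 < 1 < 2 < 3 < 4 < 5 and write every simplex with vertices in increasing order. Then dim K = 2 and the simplices of K are:

  0-simplices (6): [0], [1], [2], [3], [4], [5]
  1-simplices (12): [0,1], [0,2], [0,4], [0,5], [1,2], [1,5], [2,3], [2,4], [2,5], [3,4], [3,5], [4,5]
  2-simplices (6): [0,1,5], [0,2,4], [0,4,5], [1,2,5], [2,3,4], [2,3,5]

giving chain groups C_0 ≅ Z^6, C_1 ≅ Z^12, C_2 ≅ Z^6.

Boundary ∂_1: C_1 → C_0 sends each edge [p,q] (with p < q) to q − p. For instance
  ∂[0,5] = [5] − [0].
The resulting 6×12 matrix has rank 5, and its Smith normal form has invariant factors (1,1,1,1,1).

Boundary ∂_2: C_2 → C_1 sends each 2-simplex [p,q,r] to [q,r] − [p,r] + [p,q]. For instance
  ∂[0,4,5] = [4,5] − [0,5] + [0,4],
  ∂[2,3,5] = [3,5] − [2,5] + [2,3].
The 12×6 boundary matrix has rank 6 and Smith normal form diag(1,1,1,1,1,1).

Reading off H_k = ker ∂_k / im ∂_{k+1}:

  H_0: rank C_0 − rank ∂_1 = 6 − 5 = 1, and the invariant factors of ∂_1 are all 1, so H_0 ≅ Z.
  H_1: rank ker ∂_1 − rank ∂_2 = (12 − 5) − 6 = 1, and the invariant factors of ∂_2 are all 1, so H_1 ≅ Z.
  H_2: rank ker ∂_2 − rank ∂_3 = (6 − 6) − 0 = 0, and there is no ∂_3, so H_2 ≅ 0.

As a check, the Euler characteristic is 6 − 12 + 6 = 0, which agrees with 1 − 1 + 0 = 0.

H_0 = Z,  H_1 = Z,  H_2 = 0.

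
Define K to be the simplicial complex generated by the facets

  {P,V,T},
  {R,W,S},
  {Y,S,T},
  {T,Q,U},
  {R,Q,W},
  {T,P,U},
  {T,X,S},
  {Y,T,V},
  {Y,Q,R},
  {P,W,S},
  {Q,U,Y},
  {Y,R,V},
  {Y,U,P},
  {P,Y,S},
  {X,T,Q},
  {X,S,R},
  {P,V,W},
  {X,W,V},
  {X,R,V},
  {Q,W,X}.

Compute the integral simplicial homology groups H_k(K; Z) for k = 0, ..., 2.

Order the vertices as P < Q < R < S < T < U < V < W < X < Y. Listing each simplex with vertices in this order, K has dimension 2 with simplices:

  0-simplices (10): P, Q, R, S, T, U, V, W, X, Y
  1-simplices (30): PS, PT, PU, PV, PW, PY, QR, QT, QU, QW, QX, QY, RS, RV, RW, RX, RY, ST, SW, SX, SY, TU, TV, TX, TY, UY, VW, VX, VY, WX
  2-simplices (20): PSW, PSY, PTU, PTV, PUY, PVW, QRW, QRY, QTU, QTX, QUY, QWX, RSW, RSX, RVX, RVY, STX, STY, TVY, VWX

Hence C_0 ≅ Z^10, C_1 ≅ Z^30, C_2 ≅ Z^20.

The boundary map ∂_1: C_1 → C_0 maps an edge to its endpoints' difference, ∂[p,q] = q − p.
As a 10×30 matrix over Z this has rank 9, with invariant factors (1,1,1,1,1,1,1,1,1).

The boundary map ∂_2: C_2 → C_1 acts by ∂[p,q,r] = [q,r] − [p,r] + [p,q]. For instance
  ∂PTU = TU − PU + PT,
  ∂PTV = TV − PV + PT.
The 30×20 boundary matrix has rank 20 and Smith normal form diag(1,1,1,1,1,1,1,1,1,1,1,1,1,1,1,1,1,1,1,2).

Reading off H_k = ker ∂_k / im ∂_{k+1}:

  H_0: rank C_0 − rank ∂_1 = 10 − 9 = 1, and the invariant factors of ∂_1 are all 1, so H_0 ≅ Z.
  H_1: rank ker ∂_1 − rank ∂_2 = (30 − 9) − 20 = 1, and ∂_2 has invariant factor 2 > 1, so H_1 ≅ Z ⊕ Z/2Z.
  H_2: rank ker ∂_2 − rank ∂_3 = (20 − 20) − 0 = 0, and there is no ∂_3, so H_2 ≅ 0.

As a check, the Euler characteristic is 10 − 30 + 20 = 0, which agrees with 1 − 1 + 0 = 0.
(K is a triangulation of the Klein bottle.)

H_0 = Z,  H_1 = Z ⊕ Z/2Z,  H_2 = 0.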